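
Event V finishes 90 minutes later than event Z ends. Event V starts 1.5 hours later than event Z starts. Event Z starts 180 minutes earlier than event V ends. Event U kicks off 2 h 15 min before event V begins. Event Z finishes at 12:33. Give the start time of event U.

10:18

Event V ends at 12:33 + 90 min = 14:03.
Event Z starts at 14:03 − 180 min = 11:03.
Event V starts at 11:03 + 90 min = 12:33.
Event U starts at 12:33 − 135 min = 10:18.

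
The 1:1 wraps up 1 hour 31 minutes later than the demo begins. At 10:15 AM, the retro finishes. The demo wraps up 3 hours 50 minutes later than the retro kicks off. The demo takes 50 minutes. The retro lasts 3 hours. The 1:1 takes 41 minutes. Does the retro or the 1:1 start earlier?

the retro

The retro starts at 10:15 AM − 180 min = 7:15 AM.
The demo ends at 7:15 AM + 230 min = 11:05 AM.
The demo starts at 11:05 AM − 50 min = 10:15 AM.
The 1:1 ends at 10:15 AM + 91 min = 11:46 AM.
The 1:1 starts at 11:46 AM − 41 min = 11:05 AM.
The retro starts at 7:15 AM and the 1:1 starts at 11:05 AM, so the retro is first.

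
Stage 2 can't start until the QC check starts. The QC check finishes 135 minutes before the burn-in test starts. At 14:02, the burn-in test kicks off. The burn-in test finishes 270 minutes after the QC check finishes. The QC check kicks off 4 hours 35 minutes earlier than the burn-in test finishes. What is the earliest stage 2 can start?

11:42

The QC check ends at 14:02 − 135 min = 11:47.
The burn-in test ends at 11:47 + 270 min = 16:17.
The QC check starts at 16:17 − 275 min = 11:42.
Stage 2 is bounded by the QC check, so the earliest it can start is 11:42.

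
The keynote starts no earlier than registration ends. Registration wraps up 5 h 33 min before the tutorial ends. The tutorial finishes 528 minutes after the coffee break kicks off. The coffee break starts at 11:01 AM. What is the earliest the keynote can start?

The tutorial ends at 11:01 AM + 528 min = 7:49 PM.
Registration ends at 7:49 PM − 333 min = 2:16 PM.
The keynote is bounded by registration, so the earliest it can start is 2:16 PM.

2:16 PM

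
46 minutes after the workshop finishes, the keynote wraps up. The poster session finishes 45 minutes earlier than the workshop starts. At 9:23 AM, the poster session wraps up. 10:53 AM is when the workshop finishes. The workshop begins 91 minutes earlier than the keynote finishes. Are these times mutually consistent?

The keynote ends at 10:53 AM + 46 min = 11:39 AM.
The workshop starts at 11:39 AM − 91 min = 10:08 AM.
The poster session ends at 10:08 AM − 45 min = 9:23 AM.
That matches the stated 9:23 AM, so the schedule is consistent.

Yes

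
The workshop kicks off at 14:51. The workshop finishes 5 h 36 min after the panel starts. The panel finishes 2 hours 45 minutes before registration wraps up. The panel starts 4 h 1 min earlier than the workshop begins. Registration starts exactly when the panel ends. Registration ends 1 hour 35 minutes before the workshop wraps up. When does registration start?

The panel starts at 14:51 − 241 min = 10:50.
The workshop ends at 10:50 + 336 min = 16:26.
Registration ends at 16:26 − 95 min = 14:51.
The panel ends at 14:51 − 165 min = 12:06.
So registration starts at 12:06.

12:06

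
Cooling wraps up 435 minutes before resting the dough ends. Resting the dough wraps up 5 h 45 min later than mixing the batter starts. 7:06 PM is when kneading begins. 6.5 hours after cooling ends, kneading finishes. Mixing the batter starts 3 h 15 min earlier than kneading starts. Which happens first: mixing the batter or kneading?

mixing the batter

Mixing the batter starts at 7:06 PM − 195 min = 3:51 PM.
Mixing the batter starts at 3:51 PM and kneading starts at 7:06 PM, so mixing the batter is first.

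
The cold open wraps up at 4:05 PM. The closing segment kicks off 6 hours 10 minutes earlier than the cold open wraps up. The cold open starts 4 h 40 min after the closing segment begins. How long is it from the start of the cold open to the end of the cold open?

1 hour 30 minutes

The closing segment starts at 4:05 PM − 370 min = 9:55 AM.
The cold open starts at 9:55 AM + 280 min = 2:35 PM.
From 2:35 PM to 4:05 PM is 1 hour 30 minutes.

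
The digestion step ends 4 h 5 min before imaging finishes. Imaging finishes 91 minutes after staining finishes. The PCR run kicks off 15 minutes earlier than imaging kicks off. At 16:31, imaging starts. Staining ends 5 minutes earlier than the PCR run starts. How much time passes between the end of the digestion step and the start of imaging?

174 minutes

The PCR run starts at 16:31 − 15 min = 16:16.
Staining ends at 16:16 − 5 min = 16:11.
Imaging ends at 16:11 + 91 min = 17:42.
The digestion step ends at 17:42 − 245 min = 13:37.
From 13:37 to 16:31 is 174 minutes.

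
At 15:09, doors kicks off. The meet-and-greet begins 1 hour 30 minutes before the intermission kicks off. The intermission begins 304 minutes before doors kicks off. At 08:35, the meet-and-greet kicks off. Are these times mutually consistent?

The intermission starts at 15:09 − 304 min = 10:05.
The meet-and-greet starts at 10:05 − 90 min = 08:35.
That matches the stated 08:35, so the schedule is consistent.

Yes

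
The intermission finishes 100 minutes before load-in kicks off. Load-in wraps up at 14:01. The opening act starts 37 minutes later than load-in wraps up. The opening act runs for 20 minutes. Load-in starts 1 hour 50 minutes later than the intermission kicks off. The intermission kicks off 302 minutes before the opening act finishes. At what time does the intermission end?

10:06

The opening act starts at 14:01 + 37 min = 14:38.
The opening act ends at 14:38 + 20 min = 14:58.
The intermission starts at 14:58 − 302 min = 09:56.
Load-in starts at 09:56 + 110 min = 11:46.
The intermission ends at 11:46 − 100 min = 10:06.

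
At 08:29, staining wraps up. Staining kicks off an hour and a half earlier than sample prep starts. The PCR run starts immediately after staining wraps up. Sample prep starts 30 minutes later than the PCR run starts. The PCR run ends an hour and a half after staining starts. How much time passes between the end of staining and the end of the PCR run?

0.5 hours

The PCR run starts at 08:29.
Sample prep starts at 08:29 + 30 min = 08:59.
Staining starts at 08:59 − 90 min = 07:29.
The PCR run ends at 07:29 + 90 min = 08:59.
From 08:29 to 08:59 is 0.5 hours.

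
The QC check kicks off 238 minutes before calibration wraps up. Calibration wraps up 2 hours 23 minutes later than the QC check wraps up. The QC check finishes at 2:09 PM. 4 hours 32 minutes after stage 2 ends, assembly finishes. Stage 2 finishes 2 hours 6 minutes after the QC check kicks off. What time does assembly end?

7:12 PM

Calibration ends at 2:09 PM + 143 min = 4:32 PM.
The QC check starts at 4:32 PM − 238 min = 12:34 PM.
Stage 2 ends at 12:34 PM + 126 min = 2:40 PM.
Assembly ends at 2:40 PM + 272 min = 7:12 PM.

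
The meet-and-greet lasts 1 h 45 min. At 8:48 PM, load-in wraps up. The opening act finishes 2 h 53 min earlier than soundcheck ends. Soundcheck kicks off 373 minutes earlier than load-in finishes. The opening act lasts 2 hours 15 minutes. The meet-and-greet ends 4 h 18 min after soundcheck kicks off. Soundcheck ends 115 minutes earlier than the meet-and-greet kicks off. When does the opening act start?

Soundcheck starts at 8:48 PM − 373 min = 2:35 PM.
The meet-and-greet ends at 2:35 PM + 258 min = 6:53 PM.
The meet-and-greet starts at 6:53 PM − 105 min = 5:08 PM.
Soundcheck ends at 5:08 PM − 115 min = 3:13 PM.
The opening act ends at 3:13 PM − 173 min = 12:20 PM.
The opening act starts at 12:20 PM − 135 min = 10:05 AM.

10:05 AM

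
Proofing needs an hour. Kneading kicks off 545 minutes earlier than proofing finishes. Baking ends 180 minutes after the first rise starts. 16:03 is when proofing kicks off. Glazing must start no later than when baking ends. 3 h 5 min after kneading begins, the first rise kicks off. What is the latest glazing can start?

14:03

Proofing ends at 16:03 + 60 min = 17:03.
Kneading starts at 17:03 − 545 min = 07:58.
The first rise starts at 07:58 + 185 min = 11:03.
Baking ends at 11:03 + 180 min = 14:03.
Glazing is bounded by baking, so the latest it can start is 14:03.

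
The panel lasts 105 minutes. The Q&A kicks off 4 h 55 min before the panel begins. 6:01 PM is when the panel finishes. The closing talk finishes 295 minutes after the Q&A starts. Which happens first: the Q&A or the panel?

the Q&A

The panel starts at 6:01 PM − 105 min = 4:16 PM.
The Q&A starts at 4:16 PM − 295 min = 11:21 AM.
The Q&A starts at 11:21 AM and the panel starts at 4:16 PM, so the Q&A is first.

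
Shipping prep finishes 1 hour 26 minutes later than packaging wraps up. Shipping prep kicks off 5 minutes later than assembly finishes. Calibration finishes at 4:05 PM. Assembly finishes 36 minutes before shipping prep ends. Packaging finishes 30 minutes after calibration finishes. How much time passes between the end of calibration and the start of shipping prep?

85 minutes

Packaging ends at 4:05 PM + 30 min = 4:35 PM.
Shipping prep ends at 4:35 PM + 86 min = 6:01 PM.
Assembly ends at 6:01 PM − 36 min = 5:25 PM.
Shipping prep starts at 5:25 PM + 5 min = 5:30 PM.
From 4:05 PM to 5:30 PM is 85 minutes.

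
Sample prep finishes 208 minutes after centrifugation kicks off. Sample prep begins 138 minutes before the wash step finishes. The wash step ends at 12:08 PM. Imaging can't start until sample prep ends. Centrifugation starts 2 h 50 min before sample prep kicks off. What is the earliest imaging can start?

Sample prep starts at 12:08 PM − 138 min = 9:50 AM.
Centrifugation starts at 9:50 AM − 170 min = 7:00 AM.
Sample prep ends at 7:00 AM + 208 min = 10:28 AM.
Imaging is bounded by sample prep, so the earliest it can start is 10:28 AM.

10:28 AM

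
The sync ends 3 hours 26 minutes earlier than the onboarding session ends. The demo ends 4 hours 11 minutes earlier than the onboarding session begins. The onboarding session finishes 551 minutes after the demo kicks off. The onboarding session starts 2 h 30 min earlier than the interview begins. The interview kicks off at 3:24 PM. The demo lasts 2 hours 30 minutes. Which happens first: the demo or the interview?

The onboarding session starts at 3:24 PM − 150 min = 12:54 PM.
The demo ends at 12:54 PM − 251 min = 8:43 AM.
The demo starts at 8:43 AM − 150 min = 6:13 AM.
The demo starts at 6:13 AM and the interview starts at 3:24 PM, so the demo is first.

the demo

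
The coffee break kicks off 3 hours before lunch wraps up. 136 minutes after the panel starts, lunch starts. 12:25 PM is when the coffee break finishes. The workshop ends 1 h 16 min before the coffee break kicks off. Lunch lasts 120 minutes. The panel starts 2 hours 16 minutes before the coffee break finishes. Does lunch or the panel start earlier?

the panel

The panel starts at 12:25 PM − 136 min = 10:09 AM.
Lunch starts at 10:09 AM + 136 min = 12:25 PM.
Lunch starts at 12:25 PM and the panel starts at 10:09 AM, so the panel is first.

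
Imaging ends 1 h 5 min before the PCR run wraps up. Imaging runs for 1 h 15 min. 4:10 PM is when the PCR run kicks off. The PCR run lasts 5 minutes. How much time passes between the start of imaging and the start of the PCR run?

The PCR run ends at 4:10 PM + 5 min = 4:15 PM.
Imaging ends at 4:15 PM − 65 min = 3:10 PM.
Imaging starts at 3:10 PM − 75 min = 1:55 PM.
From 1:55 PM to 4:10 PM is 135 minutes.

135 minutes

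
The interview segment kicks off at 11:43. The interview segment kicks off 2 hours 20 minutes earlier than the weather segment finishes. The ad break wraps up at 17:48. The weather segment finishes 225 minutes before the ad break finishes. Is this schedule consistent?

The weather segment ends at 17:48 − 225 min = 14:03.
The interview segment starts at 14:03 − 140 min = 11:43.
That matches the stated 11:43, so the schedule is consistent.

Yes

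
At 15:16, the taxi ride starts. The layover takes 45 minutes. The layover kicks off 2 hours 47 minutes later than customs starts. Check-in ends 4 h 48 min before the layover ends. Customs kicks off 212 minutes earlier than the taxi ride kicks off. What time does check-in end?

10:28

Customs starts at 15:16 − 212 min = 11:44.
The layover starts at 11:44 + 167 min = 14:31.
The layover ends at 14:31 + 45 min = 15:16.
Check-in ends at 15:16 − 288 min = 10:28.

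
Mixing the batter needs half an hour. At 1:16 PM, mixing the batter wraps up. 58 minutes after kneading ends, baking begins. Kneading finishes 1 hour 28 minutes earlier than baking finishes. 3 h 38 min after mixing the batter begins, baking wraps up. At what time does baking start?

Mixing the batter starts at 1:16 PM − 30 min = 12:46 PM.
Baking ends at 12:46 PM + 218 min = 4:24 PM.
Kneading ends at 4:24 PM − 88 min = 2:56 PM.
Baking starts at 2:56 PM + 58 min = 3:54 PM.

3:54 PM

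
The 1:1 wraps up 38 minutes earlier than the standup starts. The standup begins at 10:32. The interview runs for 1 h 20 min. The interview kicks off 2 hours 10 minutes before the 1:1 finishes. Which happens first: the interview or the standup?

the interview

The 1:1 ends at 10:32 − 38 min = 09:54.
The interview starts at 09:54 − 130 min = 07:44.
The interview starts at 07:44 and the standup starts at 10:32, so the interview is first.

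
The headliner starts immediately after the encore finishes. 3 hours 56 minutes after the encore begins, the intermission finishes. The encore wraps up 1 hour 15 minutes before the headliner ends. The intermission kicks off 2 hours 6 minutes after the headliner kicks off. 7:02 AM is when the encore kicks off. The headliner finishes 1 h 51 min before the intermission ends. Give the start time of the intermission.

The intermission ends at 7:02 AM + 236 min = 10:58 AM.
The headliner ends at 10:58 AM − 111 min = 9:07 AM.
The encore ends at 9:07 AM − 75 min = 7:52 AM.
So the headliner starts at 7:52 AM.
The intermission starts at 7:52 AM + 126 min = 9:58 AM.

9:58 AM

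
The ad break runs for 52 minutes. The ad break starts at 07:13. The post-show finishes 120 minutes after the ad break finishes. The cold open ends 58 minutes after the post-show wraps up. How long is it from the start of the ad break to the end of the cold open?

The ad break ends at 07:13 + 52 min = 08:05.
The post-show ends at 08:05 + 120 min = 10:05.
The cold open ends at 10:05 + 58 min = 11:03.
From 07:13 to 11:03 is 230 minutes.

230 minutes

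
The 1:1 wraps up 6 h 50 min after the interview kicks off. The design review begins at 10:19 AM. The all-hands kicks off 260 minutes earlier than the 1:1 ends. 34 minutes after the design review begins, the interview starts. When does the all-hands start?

The interview starts at 10:19 AM + 34 min = 10:53 AM.
The 1:1 ends at 10:53 AM + 410 min = 5:43 PM.
The all-hands starts at 5:43 PM − 260 min = 1:23 PM.

1:23 PM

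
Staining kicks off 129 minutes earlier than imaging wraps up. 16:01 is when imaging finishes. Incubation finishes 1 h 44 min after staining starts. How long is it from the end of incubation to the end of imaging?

25 minutes

Staining starts at 16:01 − 129 min = 13:52.
Incubation ends at 13:52 + 104 min = 15:36.
From 15:36 to 16:01 is 25 minutes.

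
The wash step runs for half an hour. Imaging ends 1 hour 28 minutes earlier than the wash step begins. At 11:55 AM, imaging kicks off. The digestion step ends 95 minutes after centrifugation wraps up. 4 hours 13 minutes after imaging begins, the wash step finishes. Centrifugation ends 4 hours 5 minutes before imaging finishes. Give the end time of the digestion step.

The wash step ends at 11:55 AM + 253 min = 4:08 PM.
The wash step starts at 4:08 PM − 30 min = 3:38 PM.
Imaging ends at 3:38 PM − 88 min = 2:10 PM.
Centrifugation ends at 2:10 PM − 245 min = 10:05 AM.
The digestion step ends at 10:05 AM + 95 min = 11:40 AM.

11:40 AM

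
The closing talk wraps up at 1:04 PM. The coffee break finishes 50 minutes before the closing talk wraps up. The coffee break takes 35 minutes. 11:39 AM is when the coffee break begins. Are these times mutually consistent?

The coffee break ends at 1:04 PM − 50 min = 12:14 PM.
The coffee break starts at 12:14 PM − 35 min = 11:39 AM.
That matches the stated 11:39 AM, so the schedule is consistent.

Yes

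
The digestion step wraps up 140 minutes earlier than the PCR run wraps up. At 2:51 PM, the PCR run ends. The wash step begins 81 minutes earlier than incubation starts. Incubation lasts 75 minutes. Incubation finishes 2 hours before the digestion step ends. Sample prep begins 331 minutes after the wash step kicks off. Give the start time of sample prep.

1:26 PM

The digestion step ends at 2:51 PM − 140 min = 12:31 PM.
Incubation ends at 12:31 PM − 120 min = 10:31 AM.
Incubation starts at 10:31 AM − 75 min = 9:16 AM.
The wash step starts at 9:16 AM − 81 min = 7:55 AM.
Sample prep starts at 7:55 AM + 331 min = 1:26 PM.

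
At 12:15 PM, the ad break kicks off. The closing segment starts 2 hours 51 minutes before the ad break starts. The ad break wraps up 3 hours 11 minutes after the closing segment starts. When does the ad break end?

12:35 PM

The closing segment starts at 12:15 PM − 171 min = 9:24 AM.
The ad break ends at 9:24 AM + 191 min = 12:35 PM.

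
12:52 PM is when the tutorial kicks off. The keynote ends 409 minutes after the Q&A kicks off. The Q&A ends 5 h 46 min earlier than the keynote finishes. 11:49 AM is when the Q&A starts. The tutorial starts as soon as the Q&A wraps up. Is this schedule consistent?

The keynote ends at 11:49 AM + 409 min = 6:38 PM.
The Q&A ends at 6:38 PM − 346 min = 12:52 PM.
So the tutorial starts at 12:52 PM.
That matches the stated 12:52 PM, so the schedule is consistent.

Yes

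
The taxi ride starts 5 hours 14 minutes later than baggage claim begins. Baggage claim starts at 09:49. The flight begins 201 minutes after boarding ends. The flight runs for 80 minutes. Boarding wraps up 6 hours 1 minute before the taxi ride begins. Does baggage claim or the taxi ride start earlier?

The taxi ride starts at 09:49 + 314 min = 15:03.
Baggage claim starts at 09:49 and the taxi ride starts at 15:03, so baggage claim is first.

baggage claim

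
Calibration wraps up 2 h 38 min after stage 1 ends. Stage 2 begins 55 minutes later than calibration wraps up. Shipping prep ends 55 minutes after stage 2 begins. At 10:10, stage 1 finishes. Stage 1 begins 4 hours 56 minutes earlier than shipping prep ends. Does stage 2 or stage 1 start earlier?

stage 1

Calibration ends at 10:10 + 158 min = 12:48.
Stage 2 starts at 12:48 + 55 min = 13:43.
Shipping prep ends at 13:43 + 55 min = 14:38.
Stage 1 starts at 14:38 − 296 min = 09:42.
Stage 2 starts at 13:43 and stage 1 starts at 09:42, so stage 1 is first.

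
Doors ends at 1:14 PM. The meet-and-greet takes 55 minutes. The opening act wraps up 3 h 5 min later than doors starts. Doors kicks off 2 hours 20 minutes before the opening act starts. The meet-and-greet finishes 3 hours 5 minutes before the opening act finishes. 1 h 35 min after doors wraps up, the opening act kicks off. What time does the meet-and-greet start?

11:34 AM

The opening act starts at 1:14 PM + 95 min = 2:49 PM.
Doors starts at 2:49 PM − 140 min = 12:29 PM.
The opening act ends at 12:29 PM + 185 min = 3:34 PM.
The meet-and-greet ends at 3:34 PM − 185 min = 12:29 PM.
The meet-and-greet starts at 12:29 PM − 55 min = 11:34 AM.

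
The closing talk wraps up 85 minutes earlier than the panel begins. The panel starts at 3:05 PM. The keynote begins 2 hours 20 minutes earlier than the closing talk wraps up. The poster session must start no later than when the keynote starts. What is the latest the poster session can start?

11:20 AM

The closing talk ends at 3:05 PM − 85 min = 1:40 PM.
The keynote starts at 1:40 PM − 140 min = 11:20 AM.
The poster session is bounded by the keynote, so the latest it can start is 11:20 AM.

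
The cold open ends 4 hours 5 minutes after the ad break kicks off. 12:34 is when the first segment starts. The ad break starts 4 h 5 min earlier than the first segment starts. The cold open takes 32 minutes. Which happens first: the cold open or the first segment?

the cold open

The ad break starts at 12:34 − 245 min = 08:29.
The cold open ends at 08:29 + 245 min = 12:34.
The cold open starts at 12:34 − 32 min = 12:02.
The cold open starts at 12:02 and the first segment starts at 12:34, so the cold open is first.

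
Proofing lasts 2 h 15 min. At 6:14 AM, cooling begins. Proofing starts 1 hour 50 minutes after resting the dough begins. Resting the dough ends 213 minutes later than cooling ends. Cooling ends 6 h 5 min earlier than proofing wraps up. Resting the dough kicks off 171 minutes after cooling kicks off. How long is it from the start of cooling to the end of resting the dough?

Resting the dough starts at 6:14 AM + 171 min = 9:05 AM.
Proofing starts at 9:05 AM + 110 min = 10:55 AM.
Proofing ends at 10:55 AM + 135 min = 1:10 PM.
Cooling ends at 1:10 PM − 365 min = 7:05 AM.
Resting the dough ends at 7:05 AM + 213 min = 10:38 AM.
From 6:14 AM to 10:38 AM is 4 hours 24 minutes.

4 hours 24 minutes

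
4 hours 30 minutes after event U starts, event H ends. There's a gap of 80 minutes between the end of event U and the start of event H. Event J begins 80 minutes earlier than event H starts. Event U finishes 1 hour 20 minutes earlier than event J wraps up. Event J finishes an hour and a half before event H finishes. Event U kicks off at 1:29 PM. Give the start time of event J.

3:09 PM

Event H ends at 1:29 PM + 270 min = 5:59 PM.
Event J ends at 5:59 PM − 90 min = 4:29 PM.
Event U ends at 4:29 PM − 80 min = 3:09 PM.
Event H starts at 3:09 PM + 80 min = 4:29 PM.
Event J starts at 4:29 PM − 80 min = 3:09 PM.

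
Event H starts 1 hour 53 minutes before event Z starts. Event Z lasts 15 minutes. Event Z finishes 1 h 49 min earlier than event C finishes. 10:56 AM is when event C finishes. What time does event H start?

Event Z ends at 10:56 AM − 109 min = 9:07 AM.
Event Z starts at 9:07 AM − 15 min = 8:52 AM.
Event H starts at 8:52 AM − 113 min = 6:59 AM.

6:59 AM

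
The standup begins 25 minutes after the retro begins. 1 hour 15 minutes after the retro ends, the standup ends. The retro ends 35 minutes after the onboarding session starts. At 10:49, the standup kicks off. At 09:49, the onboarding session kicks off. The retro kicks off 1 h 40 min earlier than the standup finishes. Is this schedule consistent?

The retro ends at 09:49 + 35 min = 10:24.
The standup ends at 10:24 + 75 min = 11:39.
The retro starts at 11:39 − 100 min = 09:59.
The standup starts at 09:59 + 25 min = 10:24.
But the standup is also said to start at 10:49 — a 25-minute conflict.

No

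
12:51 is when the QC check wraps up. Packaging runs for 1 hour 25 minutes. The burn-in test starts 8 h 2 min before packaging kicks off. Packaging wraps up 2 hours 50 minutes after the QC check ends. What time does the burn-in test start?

Packaging ends at 12:51 + 170 min = 15:41.
Packaging starts at 15:41 − 85 min = 14:16.
The burn-in test starts at 14:16 − 482 min = 06:14.

06:14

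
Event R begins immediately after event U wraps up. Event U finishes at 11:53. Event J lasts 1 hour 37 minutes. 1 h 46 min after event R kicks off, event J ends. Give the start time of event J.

12:02

Event R starts at 11:53.
Event J ends at 11:53 + 106 min = 13:39.
Event J starts at 13:39 − 97 min = 12:02.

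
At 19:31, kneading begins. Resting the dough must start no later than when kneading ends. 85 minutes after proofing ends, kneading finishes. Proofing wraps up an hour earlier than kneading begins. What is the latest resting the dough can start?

Proofing ends at 19:31 − 60 min = 18:31.
Kneading ends at 18:31 + 85 min = 19:56.
Resting the dough is bounded by kneading, so the latest it can start is 19:56.

19:56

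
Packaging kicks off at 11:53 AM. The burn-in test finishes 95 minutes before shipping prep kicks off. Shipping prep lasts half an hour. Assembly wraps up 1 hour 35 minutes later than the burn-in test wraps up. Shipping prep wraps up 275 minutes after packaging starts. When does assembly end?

Shipping prep ends at 11:53 AM + 275 min = 4:28 PM.
Shipping prep starts at 4:28 PM − 30 min = 3:58 PM.
The burn-in test ends at 3:58 PM − 95 min = 2:23 PM.
Assembly ends at 2:23 PM + 95 min = 3:58 PM.

3:58 PM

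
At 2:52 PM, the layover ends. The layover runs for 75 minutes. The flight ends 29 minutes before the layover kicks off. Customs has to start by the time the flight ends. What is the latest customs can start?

The layover starts at 2:52 PM − 75 min = 1:37 PM.
The flight ends at 1:37 PM − 29 min = 1:08 PM.
Customs is bounded by the flight, so the latest it can start is 1:08 PM.

1:08 PM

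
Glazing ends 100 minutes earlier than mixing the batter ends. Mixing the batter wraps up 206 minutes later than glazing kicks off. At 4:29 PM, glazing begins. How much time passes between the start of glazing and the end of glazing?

1 hour 46 minutes

Mixing the batter ends at 4:29 PM + 206 min = 7:55 PM.
Glazing ends at 7:55 PM − 100 min = 6:15 PM.
From 4:29 PM to 6:15 PM is 1 hour 46 minutes.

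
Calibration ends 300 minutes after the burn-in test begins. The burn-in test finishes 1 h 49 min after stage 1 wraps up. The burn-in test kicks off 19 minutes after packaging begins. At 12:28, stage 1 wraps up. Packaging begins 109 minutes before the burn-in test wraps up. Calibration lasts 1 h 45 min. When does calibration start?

The burn-in test ends at 12:28 + 109 min = 14:17.
Packaging starts at 14:17 − 109 min = 12:28.
The burn-in test starts at 12:28 + 19 min = 12:47.
Calibration ends at 12:47 + 300 min = 17:47.
Calibration starts at 17:47 − 105 min = 16:02.

16:02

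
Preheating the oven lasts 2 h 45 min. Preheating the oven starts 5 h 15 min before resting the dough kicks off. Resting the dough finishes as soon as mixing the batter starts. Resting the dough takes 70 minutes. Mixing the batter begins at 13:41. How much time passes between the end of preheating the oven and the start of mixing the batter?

Resting the dough ends at 13:41.
Resting the dough starts at 13:41 − 70 min = 12:31.
Preheating the oven starts at 12:31 − 315 min = 07:16.
Preheating the oven ends at 07:16 + 165 min = 10:01.
From 10:01 to 13:41 is 220 minutes.

220 minutes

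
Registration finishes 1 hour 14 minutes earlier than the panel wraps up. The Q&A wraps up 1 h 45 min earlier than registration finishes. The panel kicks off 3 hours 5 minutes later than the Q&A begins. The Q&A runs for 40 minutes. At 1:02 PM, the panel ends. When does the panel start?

Registration ends at 1:02 PM − 74 min = 11:48 AM.
The Q&A ends at 11:48 AM − 105 min = 10:03 AM.
The Q&A starts at 10:03 AM − 40 min = 9:23 AM.
The panel starts at 9:23 AM + 185 min = 12:28 PM.

12:28 PM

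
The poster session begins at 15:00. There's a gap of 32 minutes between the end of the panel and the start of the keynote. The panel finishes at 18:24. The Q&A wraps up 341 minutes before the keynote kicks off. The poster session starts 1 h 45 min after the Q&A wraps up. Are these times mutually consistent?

The keynote starts at 18:24 + 32 min = 18:56.
The Q&A ends at 18:56 − 341 min = 13:15.
The poster session starts at 13:15 + 105 min = 15:00.
That matches the stated 15:00, so the schedule is consistent.

Yes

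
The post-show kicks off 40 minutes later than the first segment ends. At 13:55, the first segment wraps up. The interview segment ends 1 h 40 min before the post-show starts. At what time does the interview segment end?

The post-show starts at 13:55 + 40 min = 14:35.
The interview segment ends at 14:35 − 100 min = 12:55.

12:55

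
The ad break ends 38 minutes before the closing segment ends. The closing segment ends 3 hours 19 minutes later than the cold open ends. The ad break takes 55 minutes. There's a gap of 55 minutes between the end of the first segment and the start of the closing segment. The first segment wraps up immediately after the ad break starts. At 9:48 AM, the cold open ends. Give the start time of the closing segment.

12:29 PM

The closing segment ends at 9:48 AM + 199 min = 1:07 PM.
The ad break ends at 1:07 PM − 38 min = 12:29 PM.
The ad break starts at 12:29 PM − 55 min = 11:34 AM.
So the first segment ends at 11:34 AM.
The closing segment starts at 11:34 AM + 55 min = 12:29 PM.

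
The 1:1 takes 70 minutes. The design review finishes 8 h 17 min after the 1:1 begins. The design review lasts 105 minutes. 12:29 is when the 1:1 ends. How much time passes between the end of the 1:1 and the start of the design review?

The 1:1 starts at 12:29 − 70 min = 11:19.
The design review ends at 11:19 + 497 min = 19:36.
The design review starts at 19:36 − 105 min = 17:51.
From 12:29 to 17:51 is 322 minutes.

322 minutes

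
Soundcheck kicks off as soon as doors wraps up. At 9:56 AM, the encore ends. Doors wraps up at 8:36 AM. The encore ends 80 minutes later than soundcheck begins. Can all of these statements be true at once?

Soundcheck starts at 8:36 AM.
The encore ends at 8:36 AM + 80 min = 9:56 AM.
That matches the stated 9:56 AM, so the schedule is consistent.

Yes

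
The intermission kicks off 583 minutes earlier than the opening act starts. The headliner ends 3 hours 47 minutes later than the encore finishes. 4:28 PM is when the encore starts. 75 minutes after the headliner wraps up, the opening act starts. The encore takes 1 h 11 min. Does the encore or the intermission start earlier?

The encore ends at 4:28 PM + 71 min = 5:39 PM.
The headliner ends at 5:39 PM + 227 min = 9:26 PM.
The opening act starts at 9:26 PM + 75 min = 10:41 PM.
The intermission starts at 10:41 PM − 583 min = 12:58 PM.
The encore starts at 4:28 PM and the intermission starts at 12:58 PM, so the intermission is first.

the intermission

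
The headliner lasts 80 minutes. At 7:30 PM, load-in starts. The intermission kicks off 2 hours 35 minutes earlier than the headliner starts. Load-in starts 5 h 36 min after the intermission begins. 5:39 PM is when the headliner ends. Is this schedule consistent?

No

The headliner starts at 5:39 PM − 80 min = 4:19 PM.
The intermission starts at 4:19 PM − 155 min = 1:44 PM.
Load-in starts at 1:44 PM + 336 min = 7:20 PM.
But load-in is also said to start at 7:30 PM — a 10-minute conflict.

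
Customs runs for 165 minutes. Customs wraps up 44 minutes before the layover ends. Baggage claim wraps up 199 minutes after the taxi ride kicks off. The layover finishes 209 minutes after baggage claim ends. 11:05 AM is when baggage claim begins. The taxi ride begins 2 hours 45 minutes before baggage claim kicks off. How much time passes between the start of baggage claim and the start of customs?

The taxi ride starts at 11:05 AM − 165 min = 8:20 AM.
Baggage claim ends at 8:20 AM + 199 min = 11:39 AM.
The layover ends at 11:39 AM + 209 min = 3:08 PM.
Customs ends at 3:08 PM − 44 min = 2:24 PM.
Customs starts at 2:24 PM − 165 min = 11:39 AM.
From 11:05 AM to 11:39 AM is 34 minutes.

34 minutes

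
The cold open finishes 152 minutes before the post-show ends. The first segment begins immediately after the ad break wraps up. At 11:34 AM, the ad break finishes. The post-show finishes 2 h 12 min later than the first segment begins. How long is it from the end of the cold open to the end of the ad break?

20 minutes

The first segment starts at 11:34 AM.
The post-show ends at 11:34 AM + 132 min = 1:46 PM.
The cold open ends at 1:46 PM − 152 min = 11:14 AM.
From 11:14 AM to 11:34 AM is 20 minutes.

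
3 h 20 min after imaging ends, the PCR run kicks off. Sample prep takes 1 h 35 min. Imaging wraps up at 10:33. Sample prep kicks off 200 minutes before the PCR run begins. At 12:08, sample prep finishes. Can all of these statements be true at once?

Yes

The PCR run starts at 10:33 + 200 min = 13:53.
Sample prep starts at 13:53 − 200 min = 10:33.
Sample prep ends at 10:33 + 95 min = 12:08.
That matches the stated 12:08, so the schedule is consistent.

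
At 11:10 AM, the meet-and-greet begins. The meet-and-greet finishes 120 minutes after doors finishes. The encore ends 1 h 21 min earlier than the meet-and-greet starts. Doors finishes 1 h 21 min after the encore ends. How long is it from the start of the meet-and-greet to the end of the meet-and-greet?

2 hours

The encore ends at 11:10 AM − 81 min = 9:49 AM.
Doors ends at 9:49 AM + 81 min = 11:10 AM.
The meet-and-greet ends at 11:10 AM + 120 min = 1:10 PM.
From 11:10 AM to 1:10 PM is 2 hours.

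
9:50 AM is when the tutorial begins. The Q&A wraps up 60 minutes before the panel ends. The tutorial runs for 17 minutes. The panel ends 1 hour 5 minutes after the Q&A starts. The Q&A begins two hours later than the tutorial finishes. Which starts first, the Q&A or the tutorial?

the tutorial

The tutorial ends at 9:50 AM + 17 min = 10:07 AM.
The Q&A starts at 10:07 AM + 120 min = 12:07 PM.
The Q&A starts at 12:07 PM and the tutorial starts at 9:50 AM, so the tutorial is first.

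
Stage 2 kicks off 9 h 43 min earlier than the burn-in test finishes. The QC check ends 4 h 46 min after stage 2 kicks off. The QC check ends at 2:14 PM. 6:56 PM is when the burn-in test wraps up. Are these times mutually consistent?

No

Stage 2 starts at 6:56 PM − 583 min = 9:13 AM.
The QC check ends at 9:13 AM + 286 min = 1:59 PM.
But the QC check is also said to end at 2:14 PM — a 15-minute conflict.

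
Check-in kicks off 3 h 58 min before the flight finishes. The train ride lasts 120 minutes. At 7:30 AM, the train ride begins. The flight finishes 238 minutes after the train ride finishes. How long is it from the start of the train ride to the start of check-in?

The train ride ends at 7:30 AM + 120 min = 9:30 AM.
The flight ends at 9:30 AM + 238 min = 1:28 PM.
Check-in starts at 1:28 PM − 238 min = 9:30 AM.
From 7:30 AM to 9:30 AM is two hours.

two hours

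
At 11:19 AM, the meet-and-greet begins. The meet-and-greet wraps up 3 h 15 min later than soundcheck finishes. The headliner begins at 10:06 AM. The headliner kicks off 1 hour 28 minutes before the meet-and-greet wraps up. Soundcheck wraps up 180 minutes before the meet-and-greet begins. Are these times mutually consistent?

Yes

Soundcheck ends at 11:19 AM − 180 min = 8:19 AM.
The meet-and-greet ends at 8:19 AM + 195 min = 11:34 AM.
The headliner starts at 11:34 AM − 88 min = 10:06 AM.
That matches the stated 10:06 AM, so the schedule is consistent.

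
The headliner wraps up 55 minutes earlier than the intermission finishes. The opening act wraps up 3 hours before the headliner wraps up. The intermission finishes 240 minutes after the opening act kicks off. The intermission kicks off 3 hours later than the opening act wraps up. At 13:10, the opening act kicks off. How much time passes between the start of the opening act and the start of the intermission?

3 h 5 min

The intermission ends at 13:10 + 240 min = 17:10.
The headliner ends at 17:10 − 55 min = 16:15.
The opening act ends at 16:15 − 180 min = 13:15.
The intermission starts at 13:15 + 180 min = 16:15.
From 13:10 to 16:15 is 3 h 5 min.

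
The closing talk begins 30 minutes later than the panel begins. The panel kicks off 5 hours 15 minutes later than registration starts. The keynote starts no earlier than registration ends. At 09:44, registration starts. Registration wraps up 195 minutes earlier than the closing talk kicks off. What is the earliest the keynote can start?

12:14

The panel starts at 09:44 + 315 min = 14:59.
The closing talk starts at 14:59 + 30 min = 15:29.
Registration ends at 15:29 − 195 min = 12:14.
The keynote is bounded by registration, so the earliest it can start is 12:14.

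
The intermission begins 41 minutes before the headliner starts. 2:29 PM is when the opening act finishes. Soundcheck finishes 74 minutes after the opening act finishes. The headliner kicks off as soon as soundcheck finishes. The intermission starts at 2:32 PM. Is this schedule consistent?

Soundcheck ends at 2:29 PM + 74 min = 3:43 PM.
So the headliner starts at 3:43 PM.
The intermission starts at 3:43 PM − 41 min = 3:02 PM.
But the intermission is also said to start at 2:32 PM — a 30-minute conflict.

No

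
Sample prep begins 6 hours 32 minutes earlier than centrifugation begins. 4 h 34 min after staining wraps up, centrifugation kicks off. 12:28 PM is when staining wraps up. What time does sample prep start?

Centrifugation starts at 12:28 PM + 274 min = 5:02 PM.
Sample prep starts at 5:02 PM − 392 min = 10:30 AM.

10:30 AM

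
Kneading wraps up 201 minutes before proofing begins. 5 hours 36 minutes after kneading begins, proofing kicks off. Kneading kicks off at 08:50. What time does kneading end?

11:05

Proofing starts at 08:50 + 336 min = 14:26.
Kneading ends at 14:26 − 201 min = 11:05.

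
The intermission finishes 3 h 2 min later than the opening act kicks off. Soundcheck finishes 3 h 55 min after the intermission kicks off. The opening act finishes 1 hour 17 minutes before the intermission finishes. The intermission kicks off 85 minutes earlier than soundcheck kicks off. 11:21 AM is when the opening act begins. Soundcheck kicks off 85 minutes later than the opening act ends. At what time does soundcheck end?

5:01 PM

The intermission ends at 11:21 AM + 182 min = 2:23 PM.
The opening act ends at 2:23 PM − 77 min = 1:06 PM.
Soundcheck starts at 1:06 PM + 85 min = 2:31 PM.
The intermission starts at 2:31 PM − 85 min = 1:06 PM.
Soundcheck ends at 1:06 PM + 235 min = 5:01 PM.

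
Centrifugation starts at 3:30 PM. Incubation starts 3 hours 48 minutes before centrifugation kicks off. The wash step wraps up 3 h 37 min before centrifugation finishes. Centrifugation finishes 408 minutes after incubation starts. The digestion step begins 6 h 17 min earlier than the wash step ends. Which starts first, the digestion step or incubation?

Incubation starts at 3:30 PM − 228 min = 11:42 AM.
Centrifugation ends at 11:42 AM + 408 min = 6:30 PM.
The wash step ends at 6:30 PM − 217 min = 2:53 PM.
The digestion step starts at 2:53 PM − 377 min = 8:36 AM.
The digestion step starts at 8:36 AM and incubation starts at 11:42 AM, so the digestion step is first.

the digestion step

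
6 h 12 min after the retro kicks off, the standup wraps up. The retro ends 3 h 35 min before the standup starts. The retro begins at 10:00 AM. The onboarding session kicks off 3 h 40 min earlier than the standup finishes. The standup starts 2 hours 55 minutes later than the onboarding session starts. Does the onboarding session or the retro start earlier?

The standup ends at 10:00 AM + 372 min = 4:12 PM.
The onboarding session starts at 4:12 PM − 220 min = 12:32 PM.
The onboarding session starts at 12:32 PM and the retro starts at 10:00 AM, so the retro is first.

the retro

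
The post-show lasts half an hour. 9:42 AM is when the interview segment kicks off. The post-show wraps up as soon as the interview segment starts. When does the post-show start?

9:12 AM

The post-show ends at 9:42 AM.
The post-show starts at 9:42 AM − 30 min = 9:12 AM.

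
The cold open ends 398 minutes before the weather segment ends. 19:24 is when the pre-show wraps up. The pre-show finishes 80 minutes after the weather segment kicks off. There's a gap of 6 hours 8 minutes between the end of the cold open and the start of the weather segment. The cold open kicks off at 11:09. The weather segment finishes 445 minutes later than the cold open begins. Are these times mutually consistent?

The weather segment ends at 11:09 + 445 min = 18:34.
The cold open ends at 18:34 − 398 min = 11:56.
The weather segment starts at 11:56 + 368 min = 18:04.
The pre-show ends at 18:04 + 80 min = 19:24.
That matches the stated 19:24, so the schedule is consistent.

Yes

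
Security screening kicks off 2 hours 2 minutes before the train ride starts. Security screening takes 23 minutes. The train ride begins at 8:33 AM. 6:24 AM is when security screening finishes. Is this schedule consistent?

No

Security screening starts at 8:33 AM − 122 min = 6:31 AM.
Security screening ends at 6:31 AM + 23 min = 6:54 AM.
But security screening is also said to end at 6:24 AM — a 30-minute conflict.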